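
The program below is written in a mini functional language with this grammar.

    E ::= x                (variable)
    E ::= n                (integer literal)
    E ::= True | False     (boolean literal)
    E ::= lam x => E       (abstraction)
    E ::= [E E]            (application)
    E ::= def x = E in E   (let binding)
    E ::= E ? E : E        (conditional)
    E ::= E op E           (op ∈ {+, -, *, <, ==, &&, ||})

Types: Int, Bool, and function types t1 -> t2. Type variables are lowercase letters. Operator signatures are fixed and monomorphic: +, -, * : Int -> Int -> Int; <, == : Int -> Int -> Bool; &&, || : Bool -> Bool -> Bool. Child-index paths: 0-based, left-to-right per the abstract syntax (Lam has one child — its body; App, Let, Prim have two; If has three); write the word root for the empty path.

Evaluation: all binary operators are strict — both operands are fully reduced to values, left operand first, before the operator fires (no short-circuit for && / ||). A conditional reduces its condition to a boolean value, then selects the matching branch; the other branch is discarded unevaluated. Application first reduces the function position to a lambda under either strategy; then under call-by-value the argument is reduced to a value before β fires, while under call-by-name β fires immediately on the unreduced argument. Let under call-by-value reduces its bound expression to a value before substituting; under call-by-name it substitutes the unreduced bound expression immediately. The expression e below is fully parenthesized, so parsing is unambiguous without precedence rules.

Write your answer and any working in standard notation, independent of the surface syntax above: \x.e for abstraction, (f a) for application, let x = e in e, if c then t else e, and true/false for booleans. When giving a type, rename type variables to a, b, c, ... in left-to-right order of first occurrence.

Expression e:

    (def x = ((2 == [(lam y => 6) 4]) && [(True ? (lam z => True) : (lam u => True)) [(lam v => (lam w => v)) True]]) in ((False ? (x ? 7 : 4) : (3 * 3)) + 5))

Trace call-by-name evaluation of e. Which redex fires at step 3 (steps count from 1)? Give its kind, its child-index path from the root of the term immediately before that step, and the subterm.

Answer: delta at 0 : (3 * 3)

Derivation:
step 0: (let x = ((2 == ((\y.6) 4)) && ((if true then (\z.true) else (\u.true)) ((\v.(\w.v)) true))) in ((if false then (if x then 7 else 4) else (3 * 3)) + 5))
step 1: [let@root] ((if false then (if ((2 == ((\y.6) 4)) && ((if true then (\z.true) else (\u.true)) ((\v.(\w.v)) true))) then 7 else 4) else (3 * 3)) + 5)
step 2: [if@0] ((3 * 3) + 5)
step 3: [delta@0] (9 + 5)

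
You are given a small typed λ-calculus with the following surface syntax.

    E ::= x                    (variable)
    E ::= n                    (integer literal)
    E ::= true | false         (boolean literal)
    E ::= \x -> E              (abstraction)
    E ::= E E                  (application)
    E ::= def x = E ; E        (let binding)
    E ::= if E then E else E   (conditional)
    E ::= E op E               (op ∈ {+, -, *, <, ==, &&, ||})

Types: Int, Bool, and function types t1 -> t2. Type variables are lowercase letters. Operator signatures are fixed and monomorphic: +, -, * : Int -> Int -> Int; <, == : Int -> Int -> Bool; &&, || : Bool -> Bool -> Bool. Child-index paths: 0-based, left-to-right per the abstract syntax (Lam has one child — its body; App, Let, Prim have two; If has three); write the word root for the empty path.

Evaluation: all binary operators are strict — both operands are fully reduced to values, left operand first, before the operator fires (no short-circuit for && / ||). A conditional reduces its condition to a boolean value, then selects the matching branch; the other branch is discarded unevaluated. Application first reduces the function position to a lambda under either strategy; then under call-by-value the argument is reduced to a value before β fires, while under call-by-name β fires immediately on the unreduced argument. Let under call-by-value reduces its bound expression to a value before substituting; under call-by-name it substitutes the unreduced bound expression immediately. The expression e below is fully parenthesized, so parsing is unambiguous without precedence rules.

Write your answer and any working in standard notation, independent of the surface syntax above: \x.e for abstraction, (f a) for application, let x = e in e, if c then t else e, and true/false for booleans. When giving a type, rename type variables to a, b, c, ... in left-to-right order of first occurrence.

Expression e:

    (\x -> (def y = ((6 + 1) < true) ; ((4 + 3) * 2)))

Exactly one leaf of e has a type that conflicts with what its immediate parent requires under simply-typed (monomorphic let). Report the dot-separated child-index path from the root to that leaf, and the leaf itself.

Trace:
  unify Int ~ Int
  unify Int ~ Int
  unify Int ~ Int
  unify Bool ~ Int
  FAIL: mismatch Bool ~ Int

Answer: 0.0.1 : true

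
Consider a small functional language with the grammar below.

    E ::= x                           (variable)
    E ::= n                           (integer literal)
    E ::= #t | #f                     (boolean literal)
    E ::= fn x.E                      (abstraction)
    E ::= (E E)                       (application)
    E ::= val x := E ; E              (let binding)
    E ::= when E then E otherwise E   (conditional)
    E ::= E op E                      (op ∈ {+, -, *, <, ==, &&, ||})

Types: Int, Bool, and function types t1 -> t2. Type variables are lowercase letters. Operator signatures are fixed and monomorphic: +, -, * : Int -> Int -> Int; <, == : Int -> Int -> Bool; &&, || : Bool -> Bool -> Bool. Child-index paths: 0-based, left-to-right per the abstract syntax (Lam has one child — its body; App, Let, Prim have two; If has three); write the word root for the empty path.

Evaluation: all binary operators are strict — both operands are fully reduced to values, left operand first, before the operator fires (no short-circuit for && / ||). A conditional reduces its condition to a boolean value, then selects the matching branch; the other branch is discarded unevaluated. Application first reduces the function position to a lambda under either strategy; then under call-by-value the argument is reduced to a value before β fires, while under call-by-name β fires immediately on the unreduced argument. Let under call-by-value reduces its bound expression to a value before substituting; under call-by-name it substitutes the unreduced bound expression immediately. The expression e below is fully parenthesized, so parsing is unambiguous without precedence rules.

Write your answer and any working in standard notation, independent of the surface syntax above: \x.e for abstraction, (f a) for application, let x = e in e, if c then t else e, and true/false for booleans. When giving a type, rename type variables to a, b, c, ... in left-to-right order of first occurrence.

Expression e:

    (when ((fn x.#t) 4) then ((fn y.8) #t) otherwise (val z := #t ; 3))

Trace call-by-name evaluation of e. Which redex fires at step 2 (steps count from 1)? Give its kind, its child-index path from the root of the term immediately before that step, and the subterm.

Answer: if at root : (if true then ((\y.8) true) else (let z = true in 3))

Trace:
step 0: (if ((\x.true) 4) then ((\y.8) true) else (let z = true in 3))
step 1: [beta@0] (if true then ((\y.8) true) else (let z = true in 3))
step 2: [if@root] ((\y.8) true)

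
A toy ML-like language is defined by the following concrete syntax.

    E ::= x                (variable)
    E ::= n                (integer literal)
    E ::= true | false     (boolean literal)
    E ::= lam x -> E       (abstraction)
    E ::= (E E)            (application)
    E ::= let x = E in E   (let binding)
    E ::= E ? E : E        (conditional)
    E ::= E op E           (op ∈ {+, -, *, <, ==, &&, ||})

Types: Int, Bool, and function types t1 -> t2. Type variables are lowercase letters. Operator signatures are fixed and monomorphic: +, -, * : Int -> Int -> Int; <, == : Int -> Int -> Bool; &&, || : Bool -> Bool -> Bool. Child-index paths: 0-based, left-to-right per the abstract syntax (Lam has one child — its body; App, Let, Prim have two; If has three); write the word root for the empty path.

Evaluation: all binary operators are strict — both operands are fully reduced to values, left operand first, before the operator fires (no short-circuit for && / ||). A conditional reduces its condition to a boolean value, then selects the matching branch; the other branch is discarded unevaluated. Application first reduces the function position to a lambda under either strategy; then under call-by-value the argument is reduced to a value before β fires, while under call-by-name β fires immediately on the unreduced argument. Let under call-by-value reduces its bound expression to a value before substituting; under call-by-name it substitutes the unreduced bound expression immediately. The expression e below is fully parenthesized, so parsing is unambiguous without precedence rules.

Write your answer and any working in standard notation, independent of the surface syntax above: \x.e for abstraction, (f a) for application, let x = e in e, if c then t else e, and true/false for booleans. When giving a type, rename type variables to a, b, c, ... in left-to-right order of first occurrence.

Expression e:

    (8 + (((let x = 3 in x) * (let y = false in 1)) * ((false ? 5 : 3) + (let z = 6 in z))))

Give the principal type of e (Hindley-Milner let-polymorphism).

Answer: Int

Working:
  unify Int ~ Int
let x : Int
x : Int
  unify Int ~ Int
let y : Bool
  unify Int ~ Int
  unify Int ~ Int
  unify Bool ~ Bool
  unify Int ~ Int
  unify Int ~ Int
let z : Int
z : Int
  unify Int ~ Int
  unify Int ~ Int
  unify Int ~ Int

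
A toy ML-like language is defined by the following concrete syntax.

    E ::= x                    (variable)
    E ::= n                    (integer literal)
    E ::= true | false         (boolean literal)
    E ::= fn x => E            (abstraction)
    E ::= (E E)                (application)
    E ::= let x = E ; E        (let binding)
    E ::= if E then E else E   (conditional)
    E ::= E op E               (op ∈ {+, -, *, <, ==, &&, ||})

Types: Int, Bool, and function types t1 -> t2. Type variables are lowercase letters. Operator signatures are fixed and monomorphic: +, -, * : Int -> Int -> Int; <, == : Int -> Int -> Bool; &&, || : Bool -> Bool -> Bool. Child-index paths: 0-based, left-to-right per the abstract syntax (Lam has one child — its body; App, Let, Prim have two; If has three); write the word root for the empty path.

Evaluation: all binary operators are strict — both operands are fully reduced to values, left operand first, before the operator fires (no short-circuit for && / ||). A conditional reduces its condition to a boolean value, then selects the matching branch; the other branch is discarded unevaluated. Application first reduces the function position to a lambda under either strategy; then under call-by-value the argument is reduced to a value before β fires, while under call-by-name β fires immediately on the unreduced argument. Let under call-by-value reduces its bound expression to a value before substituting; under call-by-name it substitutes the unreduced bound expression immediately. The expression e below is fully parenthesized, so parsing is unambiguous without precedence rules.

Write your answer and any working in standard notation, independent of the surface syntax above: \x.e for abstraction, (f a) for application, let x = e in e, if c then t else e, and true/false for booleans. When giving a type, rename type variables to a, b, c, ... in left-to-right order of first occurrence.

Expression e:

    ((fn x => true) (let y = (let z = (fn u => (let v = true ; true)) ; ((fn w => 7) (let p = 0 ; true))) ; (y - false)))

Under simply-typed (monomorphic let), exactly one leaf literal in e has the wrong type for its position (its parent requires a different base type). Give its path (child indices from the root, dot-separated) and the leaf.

Working:
\x._ : a -> Bool
let v : Bool
\u._ : b -> Bool
let z : b -> Bool
\w._ : c -> Int
let p : Int
  unify c -> Int ~ Bool -> d
  unify c ~ Bool
  unify Int ~ d
_ _ : Int
let y : Int
y : Int
  unify Int ~ Int
  unify Bool ~ Int
  FAIL: mismatch Bool ~ Int

Answer: 1.1.1 : false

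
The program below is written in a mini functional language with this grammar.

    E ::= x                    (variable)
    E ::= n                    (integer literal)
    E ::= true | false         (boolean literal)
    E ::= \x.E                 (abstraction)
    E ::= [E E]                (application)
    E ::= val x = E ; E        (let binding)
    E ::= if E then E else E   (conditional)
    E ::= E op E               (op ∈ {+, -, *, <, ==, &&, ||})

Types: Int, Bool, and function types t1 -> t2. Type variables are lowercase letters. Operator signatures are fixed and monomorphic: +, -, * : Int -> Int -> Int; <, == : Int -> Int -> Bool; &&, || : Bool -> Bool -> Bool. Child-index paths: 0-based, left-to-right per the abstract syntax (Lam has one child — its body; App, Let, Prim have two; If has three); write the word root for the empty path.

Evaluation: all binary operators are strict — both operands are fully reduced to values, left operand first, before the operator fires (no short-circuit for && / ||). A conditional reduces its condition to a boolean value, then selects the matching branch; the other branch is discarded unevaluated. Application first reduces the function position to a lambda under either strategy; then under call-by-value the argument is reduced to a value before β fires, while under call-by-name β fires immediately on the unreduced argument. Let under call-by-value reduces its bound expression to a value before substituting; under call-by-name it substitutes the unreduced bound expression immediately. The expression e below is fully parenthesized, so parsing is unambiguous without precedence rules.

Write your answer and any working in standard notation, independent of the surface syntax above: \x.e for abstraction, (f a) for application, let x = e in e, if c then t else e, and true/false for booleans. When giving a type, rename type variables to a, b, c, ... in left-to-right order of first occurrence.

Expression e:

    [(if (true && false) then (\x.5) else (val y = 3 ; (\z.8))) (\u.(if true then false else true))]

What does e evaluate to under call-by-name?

Working:
step 0: ((if (true && false) then (\x.5) else (let y = 3 in (\z.8))) (\u.(if true then false else true)))
step 1: [delta@0.0] ((if false then (\x.5) else (let y = 3 in (\z.8))) (\u.(if true then false else true)))
step 2: [if@0] ((let y = 3 in (\z.8)) (\u.(if true then false else true)))
step 3: [let@0] ((\z.8) (\u.(if true then false else true)))
step 4: [beta@root] 8

Answer: 8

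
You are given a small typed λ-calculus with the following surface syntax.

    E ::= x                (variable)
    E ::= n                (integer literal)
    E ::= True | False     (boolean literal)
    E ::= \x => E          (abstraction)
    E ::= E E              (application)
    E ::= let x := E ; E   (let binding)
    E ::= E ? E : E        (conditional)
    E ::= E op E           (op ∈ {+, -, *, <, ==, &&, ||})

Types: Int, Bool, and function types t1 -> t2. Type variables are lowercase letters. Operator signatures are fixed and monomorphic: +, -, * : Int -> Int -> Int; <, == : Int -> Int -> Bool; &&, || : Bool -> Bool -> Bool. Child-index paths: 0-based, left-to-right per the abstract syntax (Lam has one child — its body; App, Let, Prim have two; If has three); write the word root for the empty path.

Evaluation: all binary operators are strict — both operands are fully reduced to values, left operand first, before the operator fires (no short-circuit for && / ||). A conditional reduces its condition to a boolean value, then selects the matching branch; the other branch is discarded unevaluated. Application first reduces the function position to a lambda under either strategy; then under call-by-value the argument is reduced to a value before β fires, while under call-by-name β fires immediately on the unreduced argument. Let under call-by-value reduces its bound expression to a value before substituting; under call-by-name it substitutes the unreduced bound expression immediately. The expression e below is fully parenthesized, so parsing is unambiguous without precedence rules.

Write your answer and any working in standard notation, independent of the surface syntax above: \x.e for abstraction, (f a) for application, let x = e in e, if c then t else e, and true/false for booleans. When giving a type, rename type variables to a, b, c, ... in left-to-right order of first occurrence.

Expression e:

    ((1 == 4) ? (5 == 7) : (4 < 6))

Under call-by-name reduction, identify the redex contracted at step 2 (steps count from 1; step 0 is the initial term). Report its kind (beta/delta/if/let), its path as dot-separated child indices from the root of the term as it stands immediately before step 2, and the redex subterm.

Answer: if at root : (if false then (5 == 7) else (4 < 6))

Derivation:
step 0: (if (1 == 4) then (5 == 7) else (4 < 6))
step 1: [delta@0] (if false then (5 == 7) else (4 < 6))
step 2: [if@root] (4 < 6)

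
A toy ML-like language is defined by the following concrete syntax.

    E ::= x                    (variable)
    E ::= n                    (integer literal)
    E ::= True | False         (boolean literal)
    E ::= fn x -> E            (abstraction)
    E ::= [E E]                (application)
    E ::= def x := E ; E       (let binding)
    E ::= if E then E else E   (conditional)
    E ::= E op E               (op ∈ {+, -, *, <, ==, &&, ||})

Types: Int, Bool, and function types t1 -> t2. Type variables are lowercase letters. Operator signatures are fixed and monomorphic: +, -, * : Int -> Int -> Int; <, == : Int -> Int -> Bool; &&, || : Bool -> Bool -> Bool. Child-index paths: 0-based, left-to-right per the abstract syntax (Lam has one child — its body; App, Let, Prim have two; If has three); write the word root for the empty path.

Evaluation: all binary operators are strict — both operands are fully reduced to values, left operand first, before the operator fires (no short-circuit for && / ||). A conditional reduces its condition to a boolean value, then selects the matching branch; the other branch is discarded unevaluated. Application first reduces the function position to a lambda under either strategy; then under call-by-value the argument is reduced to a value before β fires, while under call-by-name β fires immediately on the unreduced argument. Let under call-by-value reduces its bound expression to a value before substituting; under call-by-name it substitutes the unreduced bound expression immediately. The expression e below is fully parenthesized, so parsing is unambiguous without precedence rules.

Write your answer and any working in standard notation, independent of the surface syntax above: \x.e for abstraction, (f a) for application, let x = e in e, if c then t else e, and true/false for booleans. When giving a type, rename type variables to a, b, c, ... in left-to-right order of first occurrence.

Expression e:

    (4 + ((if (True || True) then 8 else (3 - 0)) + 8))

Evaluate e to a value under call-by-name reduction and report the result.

Answer: 20

Trace:
step 0: (4 + ((if (true || true) then 8 else (3 - 0)) + 8))
step 1: [delta@1.0.0] (4 + ((if true then 8 else (3 - 0)) + 8))
step 2: [if@1.0] (4 + (8 + 8))
step 3: [delta@1] (4 + 16)
step 4: [delta@root] 20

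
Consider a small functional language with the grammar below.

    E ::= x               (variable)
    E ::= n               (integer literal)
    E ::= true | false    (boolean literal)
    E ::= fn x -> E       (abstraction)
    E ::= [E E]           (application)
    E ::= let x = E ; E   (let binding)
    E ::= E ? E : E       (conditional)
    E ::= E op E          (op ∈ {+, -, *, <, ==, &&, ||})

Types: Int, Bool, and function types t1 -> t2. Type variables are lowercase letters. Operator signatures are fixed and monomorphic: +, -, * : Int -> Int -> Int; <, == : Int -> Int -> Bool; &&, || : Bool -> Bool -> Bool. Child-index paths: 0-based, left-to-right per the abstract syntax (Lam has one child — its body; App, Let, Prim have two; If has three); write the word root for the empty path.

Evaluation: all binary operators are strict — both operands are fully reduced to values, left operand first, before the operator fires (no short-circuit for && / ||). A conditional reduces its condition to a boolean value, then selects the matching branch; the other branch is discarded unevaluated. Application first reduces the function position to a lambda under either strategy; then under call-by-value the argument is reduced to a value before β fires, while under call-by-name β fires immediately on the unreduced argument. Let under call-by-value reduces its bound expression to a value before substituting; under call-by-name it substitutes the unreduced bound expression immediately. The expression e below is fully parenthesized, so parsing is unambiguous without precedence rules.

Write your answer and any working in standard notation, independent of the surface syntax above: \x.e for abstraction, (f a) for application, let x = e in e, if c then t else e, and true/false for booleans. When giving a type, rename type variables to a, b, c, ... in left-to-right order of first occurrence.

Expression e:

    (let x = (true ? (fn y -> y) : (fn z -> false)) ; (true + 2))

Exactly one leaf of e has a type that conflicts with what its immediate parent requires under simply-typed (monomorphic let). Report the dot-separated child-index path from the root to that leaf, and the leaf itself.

Answer: 1.0 : true

Working:
  unify Bool ~ Bool
y : a
\y._ : a -> a
\z._ : b -> Bool
  unify a -> a ~ b -> Bool
  unify a ~ b
  unify b ~ Bool
let x : Bool -> Bool
  unify Bool ~ Int
  FAIL: mismatch Bool ~ Int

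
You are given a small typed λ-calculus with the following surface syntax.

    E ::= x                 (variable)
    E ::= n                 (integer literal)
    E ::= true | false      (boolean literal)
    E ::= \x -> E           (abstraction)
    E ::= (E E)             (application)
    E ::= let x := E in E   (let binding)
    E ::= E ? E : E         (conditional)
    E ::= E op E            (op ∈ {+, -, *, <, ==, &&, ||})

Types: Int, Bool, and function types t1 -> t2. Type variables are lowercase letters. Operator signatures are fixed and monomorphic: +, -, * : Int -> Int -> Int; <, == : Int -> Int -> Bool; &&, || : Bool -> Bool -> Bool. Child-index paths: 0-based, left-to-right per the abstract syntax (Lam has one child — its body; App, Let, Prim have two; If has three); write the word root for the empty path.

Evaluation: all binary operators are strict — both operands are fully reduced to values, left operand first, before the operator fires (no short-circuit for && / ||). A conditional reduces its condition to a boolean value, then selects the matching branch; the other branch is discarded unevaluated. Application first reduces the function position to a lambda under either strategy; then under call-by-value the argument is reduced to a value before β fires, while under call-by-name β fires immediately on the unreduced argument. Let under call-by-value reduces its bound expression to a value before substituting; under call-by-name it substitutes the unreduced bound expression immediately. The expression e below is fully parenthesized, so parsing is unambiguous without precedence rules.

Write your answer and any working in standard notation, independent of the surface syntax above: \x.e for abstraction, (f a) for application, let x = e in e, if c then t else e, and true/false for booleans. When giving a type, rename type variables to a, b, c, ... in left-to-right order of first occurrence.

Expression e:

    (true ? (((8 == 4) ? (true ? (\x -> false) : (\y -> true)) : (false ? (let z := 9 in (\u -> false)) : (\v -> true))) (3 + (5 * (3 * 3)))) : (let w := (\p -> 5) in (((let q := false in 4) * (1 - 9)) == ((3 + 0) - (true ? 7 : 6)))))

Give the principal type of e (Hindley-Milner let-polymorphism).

Trace:
  unify Bool ~ Bool
  unify Int ~ Int
  unify Int ~ Int
  unify Bool ~ Bool
  unify Bool ~ Bool
\x._ : a -> Bool
\y._ : b -> Bool
  unify a -> Bool ~ b -> Bool
  unify a ~ b
  unify Bool ~ Bool
  unify Bool ~ Bool
let z : Int
\u._ : c -> Bool
\v._ : d -> Bool
  unify c -> Bool ~ d -> Bool
  unify c ~ d
  unify Bool ~ Bool
  unify b -> Bool ~ d -> Bool
  unify b ~ d
  unify Bool ~ Bool
  unify Int ~ Int
  unify Int ~ Int
  unify Int ~ Int
  unify Int ~ Int
  unify Int ~ Int
  unify Int ~ Int
  unify d -> Bool ~ Int -> e
  unify d ~ Int
  unify Bool ~ e
_ _ : Bool
\p._ : f -> Int
let w : forall. f -> Int
let q : Bool
  unify Int ~ Int
  unify Int ~ Int
  unify Int ~ Int
  unify Int ~ Int
  unify Int ~ Int
  unify Int ~ Int
  unify Int ~ Int
  unify Int ~ Int
  unify Bool ~ Bool
  unify Int ~ Int
  unify Int ~ Int
  unify Int ~ Int
  unify Bool ~ Bool

Answer: Bool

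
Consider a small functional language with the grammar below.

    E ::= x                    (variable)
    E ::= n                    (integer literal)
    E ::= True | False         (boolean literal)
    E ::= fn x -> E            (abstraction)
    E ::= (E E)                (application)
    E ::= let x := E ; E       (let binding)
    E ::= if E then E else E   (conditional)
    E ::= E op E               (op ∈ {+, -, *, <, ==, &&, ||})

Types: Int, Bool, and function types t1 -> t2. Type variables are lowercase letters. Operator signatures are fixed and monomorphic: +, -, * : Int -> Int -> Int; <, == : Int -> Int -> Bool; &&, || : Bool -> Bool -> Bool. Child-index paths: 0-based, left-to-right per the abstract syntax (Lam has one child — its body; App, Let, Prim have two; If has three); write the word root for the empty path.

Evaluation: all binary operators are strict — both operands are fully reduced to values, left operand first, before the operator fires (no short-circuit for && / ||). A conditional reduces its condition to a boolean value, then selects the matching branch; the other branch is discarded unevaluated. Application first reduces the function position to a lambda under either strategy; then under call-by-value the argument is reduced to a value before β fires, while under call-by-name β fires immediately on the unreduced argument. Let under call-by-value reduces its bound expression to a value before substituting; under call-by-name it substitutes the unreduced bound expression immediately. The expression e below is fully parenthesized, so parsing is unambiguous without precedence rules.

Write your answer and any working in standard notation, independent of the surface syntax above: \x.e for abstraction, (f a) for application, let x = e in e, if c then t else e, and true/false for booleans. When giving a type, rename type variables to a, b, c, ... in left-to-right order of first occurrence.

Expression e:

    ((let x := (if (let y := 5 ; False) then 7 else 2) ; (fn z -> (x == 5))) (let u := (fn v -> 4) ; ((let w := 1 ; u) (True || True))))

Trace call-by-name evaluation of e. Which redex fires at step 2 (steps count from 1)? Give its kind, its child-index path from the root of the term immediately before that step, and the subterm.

Derivation:
step 0: ((let x = (if (let y = 5 in false) then 7 else 2) in (\z.(x == 5))) (let u = (\v.4) in ((let w = 1 in u) (true || true))))
step 1: [let@0] ((\z.((if (let y = 5 in false) then 7 else 2) == 5)) (let u = (\v.4) in ((let w = 1 in u) (true || true))))
step 2: [beta@root] ((if (let y = 5 in false) then 7 else 2) == 5)

Answer: beta at root : ((\z.((if (let y = 5 in false) then 7 else 2) == 5)) (let u = (\v.4) in ((let w = 1 in u) (true || true))))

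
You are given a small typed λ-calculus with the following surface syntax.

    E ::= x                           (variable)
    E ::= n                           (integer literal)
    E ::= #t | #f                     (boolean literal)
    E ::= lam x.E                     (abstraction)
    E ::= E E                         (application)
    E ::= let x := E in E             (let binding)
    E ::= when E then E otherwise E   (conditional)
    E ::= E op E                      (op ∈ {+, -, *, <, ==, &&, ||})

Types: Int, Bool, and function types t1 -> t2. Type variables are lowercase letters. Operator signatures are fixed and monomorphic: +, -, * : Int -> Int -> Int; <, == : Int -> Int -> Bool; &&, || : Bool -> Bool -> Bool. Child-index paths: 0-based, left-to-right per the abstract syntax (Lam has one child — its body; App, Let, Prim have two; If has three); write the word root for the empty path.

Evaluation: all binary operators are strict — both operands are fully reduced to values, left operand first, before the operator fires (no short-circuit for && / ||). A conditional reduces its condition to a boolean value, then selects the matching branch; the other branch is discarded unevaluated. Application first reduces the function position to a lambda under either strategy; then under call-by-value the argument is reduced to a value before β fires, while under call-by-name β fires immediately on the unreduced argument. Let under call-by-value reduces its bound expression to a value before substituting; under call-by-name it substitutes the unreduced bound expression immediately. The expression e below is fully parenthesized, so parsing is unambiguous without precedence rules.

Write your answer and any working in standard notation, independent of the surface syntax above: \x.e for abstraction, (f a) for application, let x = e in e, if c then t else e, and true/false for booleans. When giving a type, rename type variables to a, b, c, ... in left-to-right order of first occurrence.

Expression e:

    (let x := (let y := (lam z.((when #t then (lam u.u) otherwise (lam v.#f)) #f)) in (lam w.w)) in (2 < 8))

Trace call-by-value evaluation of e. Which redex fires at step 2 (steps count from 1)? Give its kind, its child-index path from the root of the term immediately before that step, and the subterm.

Derivation:
step 0: (let x = (let y = (\z.((if true then (\u.u) else (\v.false)) false)) in (\w.w)) in (2 < 8))
step 1: [let@0] (let x = (\w.w) in (2 < 8))
step 2: [let@root] (2 < 8)

Answer: let at root : (let x = (\w.w) in (2 < 8))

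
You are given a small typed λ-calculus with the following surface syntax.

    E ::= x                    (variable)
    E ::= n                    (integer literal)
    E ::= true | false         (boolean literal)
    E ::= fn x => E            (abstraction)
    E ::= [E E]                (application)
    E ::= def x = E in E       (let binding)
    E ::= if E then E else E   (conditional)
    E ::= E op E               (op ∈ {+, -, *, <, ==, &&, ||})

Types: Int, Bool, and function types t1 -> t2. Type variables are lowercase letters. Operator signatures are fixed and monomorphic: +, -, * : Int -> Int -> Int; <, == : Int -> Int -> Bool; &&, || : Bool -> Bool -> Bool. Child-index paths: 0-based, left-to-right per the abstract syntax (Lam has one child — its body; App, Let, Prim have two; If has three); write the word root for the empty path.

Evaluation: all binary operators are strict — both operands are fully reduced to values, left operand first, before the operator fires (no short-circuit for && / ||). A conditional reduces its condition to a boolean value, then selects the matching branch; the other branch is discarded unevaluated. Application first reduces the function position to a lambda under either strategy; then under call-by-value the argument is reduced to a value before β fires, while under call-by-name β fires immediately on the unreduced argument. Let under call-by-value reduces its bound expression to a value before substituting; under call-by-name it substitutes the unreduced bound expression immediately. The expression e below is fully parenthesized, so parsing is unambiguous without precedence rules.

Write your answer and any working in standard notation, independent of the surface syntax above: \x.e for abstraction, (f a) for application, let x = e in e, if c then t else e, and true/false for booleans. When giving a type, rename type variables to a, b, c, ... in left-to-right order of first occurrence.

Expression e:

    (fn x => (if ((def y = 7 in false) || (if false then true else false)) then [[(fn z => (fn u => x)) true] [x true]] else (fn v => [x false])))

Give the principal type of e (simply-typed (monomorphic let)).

Working:
let y : Int
  unify Bool ~ Bool
  unify Bool ~ Bool
  unify Bool ~ Bool
  unify Bool ~ Bool
  unify Bool ~ Bool
x : a
\u._ : c -> a
\z._ : b -> c -> a
  unify b -> c -> a ~ Bool -> d
  unify b ~ Bool
  unify c -> a ~ d
_ _ : c -> a
x : a
  unify a ~ Bool -> e
_ _ : e
  unify c -> Bool -> e ~ e -> f
  unify c ~ e
  unify Bool -> e ~ f
_ _ : Bool -> e
x : Bool -> e
  unify Bool -> e ~ Bool -> h
  unify Bool ~ Bool
  unify e ~ h
_ _ : h
\v._ : g -> h
  unify Bool -> h ~ g -> h
  unify Bool ~ g
  unify h ~ h
\x._ : (Bool -> h) -> Bool -> h

Answer: (Bool -> a) -> Bool -> a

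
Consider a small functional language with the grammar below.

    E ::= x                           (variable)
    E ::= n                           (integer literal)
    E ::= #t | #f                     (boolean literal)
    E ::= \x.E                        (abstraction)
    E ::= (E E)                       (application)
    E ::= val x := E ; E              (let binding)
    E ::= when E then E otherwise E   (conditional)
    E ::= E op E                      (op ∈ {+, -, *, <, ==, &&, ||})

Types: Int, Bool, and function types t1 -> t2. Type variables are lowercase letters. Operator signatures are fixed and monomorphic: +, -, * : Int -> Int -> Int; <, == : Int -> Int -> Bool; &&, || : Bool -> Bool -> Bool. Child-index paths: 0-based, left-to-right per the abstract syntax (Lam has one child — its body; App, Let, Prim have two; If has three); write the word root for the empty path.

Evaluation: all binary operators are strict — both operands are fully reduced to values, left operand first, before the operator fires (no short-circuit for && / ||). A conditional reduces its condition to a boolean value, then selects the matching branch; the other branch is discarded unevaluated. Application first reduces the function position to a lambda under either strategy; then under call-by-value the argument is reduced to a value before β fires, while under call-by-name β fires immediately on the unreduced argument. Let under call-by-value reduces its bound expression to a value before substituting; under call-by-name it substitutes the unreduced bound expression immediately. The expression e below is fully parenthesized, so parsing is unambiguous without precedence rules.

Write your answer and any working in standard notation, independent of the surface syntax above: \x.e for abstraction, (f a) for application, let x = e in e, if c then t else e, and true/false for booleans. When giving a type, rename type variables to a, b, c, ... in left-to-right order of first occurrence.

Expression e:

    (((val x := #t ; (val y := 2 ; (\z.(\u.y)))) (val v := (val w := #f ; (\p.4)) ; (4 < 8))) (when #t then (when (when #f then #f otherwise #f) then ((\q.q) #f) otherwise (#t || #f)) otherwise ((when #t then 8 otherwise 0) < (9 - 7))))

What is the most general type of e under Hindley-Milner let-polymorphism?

Working:
let x : Bool
let y : Int
y : Int
\u._ : b -> Int
\z._ : a -> b -> Int
let w : Bool
\p._ : c -> Int
let v : forall. c -> Int
  unify Int ~ Int
  unify Int ~ Int
  unify a -> b -> Int ~ Bool -> d
  unify a ~ Bool
  unify b -> Int ~ d
_ _ : b -> Int
  unify Bool ~ Bool
  unify Bool ~ Bool
  unify Bool ~ Bool
  unify Bool ~ Bool
q : e
\q._ : e -> e
  unify e -> e ~ Bool -> f
  unify e ~ Bool
  unify Bool ~ f
_ _ : Bool
  unify Bool ~ Bool
  unify Bool ~ Bool
  unify Bool ~ Bool
  unify Bool ~ Bool
  unify Int ~ Int
  unify Int ~ Int
  unify Int ~ Int
  unify Int ~ Int
  unify Int ~ Int
  unify Bool ~ Bool
  unify b -> Int ~ Bool -> g
  unify b ~ Bool
  unify Int ~ g
_ _ : Int

Answer: Int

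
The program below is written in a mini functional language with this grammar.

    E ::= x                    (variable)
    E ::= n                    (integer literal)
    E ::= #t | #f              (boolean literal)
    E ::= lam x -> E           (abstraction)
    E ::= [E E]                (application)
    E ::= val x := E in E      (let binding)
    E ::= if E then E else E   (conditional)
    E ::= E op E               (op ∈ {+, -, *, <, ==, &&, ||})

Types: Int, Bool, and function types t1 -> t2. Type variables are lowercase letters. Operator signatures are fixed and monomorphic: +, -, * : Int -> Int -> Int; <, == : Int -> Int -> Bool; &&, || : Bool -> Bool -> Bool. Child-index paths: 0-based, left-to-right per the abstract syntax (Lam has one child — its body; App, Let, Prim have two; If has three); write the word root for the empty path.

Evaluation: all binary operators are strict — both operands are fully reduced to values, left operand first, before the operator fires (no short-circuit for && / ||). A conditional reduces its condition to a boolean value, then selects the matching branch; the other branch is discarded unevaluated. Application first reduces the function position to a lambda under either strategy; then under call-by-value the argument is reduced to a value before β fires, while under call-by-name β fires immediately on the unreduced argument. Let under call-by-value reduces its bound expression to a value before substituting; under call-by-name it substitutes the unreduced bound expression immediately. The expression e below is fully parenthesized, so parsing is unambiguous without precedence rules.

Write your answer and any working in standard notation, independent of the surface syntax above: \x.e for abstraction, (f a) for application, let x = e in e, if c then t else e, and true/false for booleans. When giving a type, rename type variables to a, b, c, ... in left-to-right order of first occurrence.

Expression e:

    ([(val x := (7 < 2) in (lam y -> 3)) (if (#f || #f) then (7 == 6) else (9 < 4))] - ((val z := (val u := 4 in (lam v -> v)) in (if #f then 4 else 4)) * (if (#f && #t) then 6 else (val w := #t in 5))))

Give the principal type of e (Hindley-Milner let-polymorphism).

Trace:
  unify Int ~ Int
  unify Int ~ Int
let x : Bool
\y._ : a -> Int
  unify Bool ~ Bool
  unify Bool ~ Bool
  unify Bool ~ Bool
  unify Int ~ Int
  unify Int ~ Int
  unify Int ~ Int
  unify Int ~ Int
  unify Bool ~ Bool
  unify a -> Int ~ Bool -> b
  unify a ~ Bool
  unify Int ~ b
_ _ : Int
  unify Int ~ Int
let u : Int
v : c
\v._ : c -> c
let z : forall. c -> c
  unify Bool ~ Bool
  unify Int ~ Int
  unify Int ~ Int
  unify Bool ~ Bool
  unify Bool ~ Bool
  unify Bool ~ Bool
let w : Bool
  unify Int ~ Int
  unify Int ~ Int
  unify Int ~ Int

Answer: Int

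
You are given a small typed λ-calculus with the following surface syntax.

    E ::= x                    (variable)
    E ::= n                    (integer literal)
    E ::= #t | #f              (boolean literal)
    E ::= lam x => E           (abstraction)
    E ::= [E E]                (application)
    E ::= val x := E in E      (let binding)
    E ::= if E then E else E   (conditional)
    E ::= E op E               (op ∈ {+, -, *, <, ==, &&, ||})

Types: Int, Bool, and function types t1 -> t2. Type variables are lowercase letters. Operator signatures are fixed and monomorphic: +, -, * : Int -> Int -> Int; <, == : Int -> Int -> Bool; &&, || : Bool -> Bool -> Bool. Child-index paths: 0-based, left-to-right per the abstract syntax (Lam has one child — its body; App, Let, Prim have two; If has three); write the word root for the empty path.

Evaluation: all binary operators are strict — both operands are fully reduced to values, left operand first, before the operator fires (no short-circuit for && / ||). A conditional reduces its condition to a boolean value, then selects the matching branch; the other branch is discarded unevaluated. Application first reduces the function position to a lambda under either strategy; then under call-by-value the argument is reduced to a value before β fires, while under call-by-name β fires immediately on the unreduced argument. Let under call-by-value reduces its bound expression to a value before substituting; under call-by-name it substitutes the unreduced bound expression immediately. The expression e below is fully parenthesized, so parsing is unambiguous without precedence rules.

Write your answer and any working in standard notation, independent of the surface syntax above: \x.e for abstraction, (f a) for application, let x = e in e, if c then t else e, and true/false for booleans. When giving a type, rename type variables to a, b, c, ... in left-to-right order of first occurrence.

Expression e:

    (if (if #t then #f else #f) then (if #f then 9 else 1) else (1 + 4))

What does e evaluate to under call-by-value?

Derivation:
step 0: (if (if true then false else false) then (if false then 9 else 1) else (1 + 4))
step 1: [if@0] (if false then (if false then 9 else 1) else (1 + 4))
step 2: [if@root] (1 + 4)
step 3: [delta@root] 5

Answer: 5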